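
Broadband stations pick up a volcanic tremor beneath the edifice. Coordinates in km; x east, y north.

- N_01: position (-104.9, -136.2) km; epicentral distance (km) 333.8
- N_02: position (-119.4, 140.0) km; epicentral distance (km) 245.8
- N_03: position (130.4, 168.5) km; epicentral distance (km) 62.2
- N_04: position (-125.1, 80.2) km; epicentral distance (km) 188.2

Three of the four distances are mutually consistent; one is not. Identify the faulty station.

Solve using three stations at a time. Using N_01, N_02, N_03 (subtract circle equations pairwise → linear system) gives (x, y) ≈ (124.1, 106.6).
Distances from that point to each station vs reported:
  N_01: calculated 333.8 vs reported 333.8 → residual 0.0 km
  N_02: calculated 245.8 vs reported 245.8 → residual 0.0 km
  N_03: calculated 62.2 vs reported 62.2 → residual 0.0 km
  N_04: calculated 250.6 vs reported 188.2 → residual 62.4 km
N_01, N_02, N_03 are mutually consistent (residuals ≈ 0); N_04 is off by 62.4 km.

N_04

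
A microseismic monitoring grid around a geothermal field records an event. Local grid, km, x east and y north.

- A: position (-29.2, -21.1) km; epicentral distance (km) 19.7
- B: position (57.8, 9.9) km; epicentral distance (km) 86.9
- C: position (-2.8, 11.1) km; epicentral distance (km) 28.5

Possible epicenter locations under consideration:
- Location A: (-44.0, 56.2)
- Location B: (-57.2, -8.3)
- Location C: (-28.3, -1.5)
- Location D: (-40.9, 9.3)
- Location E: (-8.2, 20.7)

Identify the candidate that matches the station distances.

For each candidate, compare |candidate − station| to the reported distance:
Location A: residuals A 59.0, B 24.9, C 32.6 → max 59.0 km
Location B: residuals A 11.1, B 29.5, C 29.3 → max 29.5 km
Location C: residuals A 0.1, B 0.0, C 0.1 → max 0.1 km
Location D: residuals A 12.9, B 11.8, C 9.6 → max 12.9 km
Location E: residuals A 27.1, B 20.0, C 17.5 → max 27.1 km
Only Location C has all residuals ≈ 0.

Location C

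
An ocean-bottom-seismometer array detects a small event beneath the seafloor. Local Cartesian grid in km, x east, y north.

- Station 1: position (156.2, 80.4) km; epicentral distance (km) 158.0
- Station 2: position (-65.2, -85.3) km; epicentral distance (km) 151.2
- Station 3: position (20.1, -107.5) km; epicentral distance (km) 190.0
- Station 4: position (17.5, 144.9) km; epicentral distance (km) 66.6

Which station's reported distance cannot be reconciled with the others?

Station 2

Solve using three stations at a time. Using Station 1, Station 3, Station 4 (subtract circle equations pairwise → linear system) gives (x, y) ≈ (-1.8, 81.2).
Distances from that point to each station vs reported:
  Station 1: calculated 158.0 vs reported 158.0 → residual 0.0 km
  Station 2: calculated 178.2 vs reported 151.2 → residual 27.0 km
  Station 3: calculated 190.0 vs reported 190.0 → residual 0.0 km
  Station 4: calculated 66.5 vs reported 66.6 → residual 0.1 km
Station 1, Station 3, Station 4 are mutually consistent (residuals ≈ 0); Station 2 is off by 27.0 km.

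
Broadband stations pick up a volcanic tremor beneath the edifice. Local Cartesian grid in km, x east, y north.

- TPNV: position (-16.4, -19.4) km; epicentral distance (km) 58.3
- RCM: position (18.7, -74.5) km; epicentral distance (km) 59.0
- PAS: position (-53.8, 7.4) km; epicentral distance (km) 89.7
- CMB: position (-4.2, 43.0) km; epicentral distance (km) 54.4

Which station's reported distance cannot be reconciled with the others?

Solve using three stations at a time. Using TPNV, PAS, CMB (subtract circle equations pairwise → linear system) gives (x, y) ≈ (35.8, 6.3).
Distances from that point to each station vs reported:
  TPNV: calculated 58.2 vs reported 58.3 → residual 0.1 km
  RCM: calculated 82.6 vs reported 59.0 → residual 23.6 km
  PAS: calculated 89.6 vs reported 89.7 → residual 0.1 km
  CMB: calculated 54.3 vs reported 54.4 → residual 0.1 km
TPNV, PAS, CMB are mutually consistent (residuals ≈ 0); RCM is off by 23.6 km.

RCM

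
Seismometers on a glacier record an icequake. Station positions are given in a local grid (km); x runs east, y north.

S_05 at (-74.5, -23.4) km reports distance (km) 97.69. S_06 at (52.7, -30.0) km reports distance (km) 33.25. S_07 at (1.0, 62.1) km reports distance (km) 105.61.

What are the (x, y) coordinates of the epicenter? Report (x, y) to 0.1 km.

21.5 km east, -41.5 km north

Circle about each station: (x + 74.5)² + (y + 23.4)² = 97.69²; (x − 52.7)² + (y + 30.0)² = 33.25²; (x − 1.0)² + (y − 62.1)² = 105.61².
Subtracting pairs of circle equations eliminates x²+y² and gives linear equations (the radical axes):
254.4 x − 13.2 y = 6017.25
151.0 x + 171.0 y = -3850.54
Solving the 2×2 system: x ≈ 21.5, y ≈ -41.5 km.
Check against S_05 (with the unrounded x, y): √((x + 74.5)²+(y + 23.4)²) = 97.69 ≈ 97.69 km. ✓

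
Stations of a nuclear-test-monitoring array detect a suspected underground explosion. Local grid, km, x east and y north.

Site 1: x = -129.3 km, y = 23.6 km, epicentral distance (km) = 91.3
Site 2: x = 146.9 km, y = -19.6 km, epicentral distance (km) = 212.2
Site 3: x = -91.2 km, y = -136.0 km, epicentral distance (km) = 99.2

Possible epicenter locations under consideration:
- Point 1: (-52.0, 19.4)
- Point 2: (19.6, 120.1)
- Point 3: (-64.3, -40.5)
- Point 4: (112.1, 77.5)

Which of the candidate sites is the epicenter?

Point 3

For each candidate, compare |candidate − station| to the reported distance:
Point 1: residuals Site 1 13.9, Site 2 9.5, Site 3 61.1 → max 61.1 km
Point 2: residuals Site 1 86.1, Site 2 23.2, Site 3 179.8 → max 179.8 km
Point 3: residuals Site 1 0.0, Site 2 0.0, Site 3 0.0 → max 0.0 km
Point 4: residuals Site 1 156.0, Site 2 109.1, Site 3 195.6 → max 195.6 km
Only Point 3 has all residuals ≈ 0.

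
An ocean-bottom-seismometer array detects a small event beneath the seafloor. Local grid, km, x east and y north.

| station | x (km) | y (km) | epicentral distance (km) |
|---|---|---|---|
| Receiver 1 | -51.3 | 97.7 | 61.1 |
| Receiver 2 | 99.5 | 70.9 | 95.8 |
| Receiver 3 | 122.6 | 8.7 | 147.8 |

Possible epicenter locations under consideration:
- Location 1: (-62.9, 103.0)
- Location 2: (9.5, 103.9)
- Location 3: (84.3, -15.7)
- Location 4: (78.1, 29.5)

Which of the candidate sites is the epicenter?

For each candidate, compare |candidate − station| to the reported distance:
Location 1: residuals Receiver 1 48.3, Receiver 2 69.7, Receiver 3 60.3 → max 69.7 km
Location 2: residuals Receiver 1 0.0, Receiver 2 0.1, Receiver 3 0.0 → max 0.1 km
Location 3: residuals Receiver 1 115.7, Receiver 2 7.9, Receiver 3 102.4 → max 115.7 km
Location 4: residuals Receiver 1 85.2, Receiver 2 49.2, Receiver 3 98.7 → max 98.7 km
Only Location 2 has all residuals ≈ 0.

Location 2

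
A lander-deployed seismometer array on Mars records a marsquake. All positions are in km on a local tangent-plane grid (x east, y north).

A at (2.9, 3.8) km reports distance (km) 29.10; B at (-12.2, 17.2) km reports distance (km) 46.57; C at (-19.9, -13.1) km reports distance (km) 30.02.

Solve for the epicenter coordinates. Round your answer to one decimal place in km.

7.7 km east, -24.9 km north

Circle about each station: (x − 2.9)² + (y − 3.8)² = 29.10²; (x + 12.2)² + (y − 17.2)² = 46.57²; (x + 19.9)² + (y + 13.1)² = 30.02².
Subtracting the A equation from the B and C equations removes the quadratic terms:
-30.2 x + 26.8 y = -900.12
-45.6 x − 33.8 y = 490.38
Solving the 2×2 system: x ≈ 7.7, y ≈ -24.9 km.
Check against A (with the unrounded x, y): √((x − 2.9)²+(y − 3.8)²) = 29.10 ≈ 29.10 km. ✓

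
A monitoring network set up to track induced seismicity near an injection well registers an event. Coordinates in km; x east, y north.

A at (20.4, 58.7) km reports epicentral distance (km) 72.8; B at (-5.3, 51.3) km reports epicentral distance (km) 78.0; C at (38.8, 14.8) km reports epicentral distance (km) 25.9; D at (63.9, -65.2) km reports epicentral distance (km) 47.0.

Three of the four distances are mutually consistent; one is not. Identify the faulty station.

D

Solve using three stations at a time. Using A, B, C (subtract circle equations pairwise → linear system) gives (x, y) ≈ (41.8, -10.9).
Distances from that point to each station vs reported:
  A: calculated 72.8 vs reported 72.8 → residual 0.0 km
  B: calculated 78.0 vs reported 78.0 → residual 0.0 km
  C: calculated 25.8 vs reported 25.9 → residual 0.1 km
  D: calculated 58.7 vs reported 47.0 → residual 11.7 km
A, B, C are mutually consistent (residuals ≈ 0); D is off by 11.7 km.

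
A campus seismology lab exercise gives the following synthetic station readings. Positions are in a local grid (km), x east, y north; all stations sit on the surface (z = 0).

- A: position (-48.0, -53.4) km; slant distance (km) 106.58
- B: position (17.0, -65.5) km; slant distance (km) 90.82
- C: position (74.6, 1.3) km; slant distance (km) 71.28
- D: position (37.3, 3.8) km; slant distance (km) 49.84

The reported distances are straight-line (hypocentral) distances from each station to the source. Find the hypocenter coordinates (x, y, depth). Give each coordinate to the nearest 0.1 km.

Each station gives a sphere (x−x_i)² + (y−y_i)² + z² = d_i² (stations at z=0).
Subtracting the A sphere from B and C: z² cancels, leaving linear equations in x and y:
130.0 x − 24.2 y = 2534.71
245.2 x + 109.4 y = 6689.75
Solving: x ≈ 21.790, y ≈ 12.312 km (keep extra digits for the depth step; rounded: 21.8, 12.3).
Then from the A sphere: z² = 106.58² − (x + 48.0)² − (y + 53.4)² with x = 21.790, y = 12.312, so z ≈ 46.590 ≈ 46.6 km.

(21.8, 12.3, 46.6)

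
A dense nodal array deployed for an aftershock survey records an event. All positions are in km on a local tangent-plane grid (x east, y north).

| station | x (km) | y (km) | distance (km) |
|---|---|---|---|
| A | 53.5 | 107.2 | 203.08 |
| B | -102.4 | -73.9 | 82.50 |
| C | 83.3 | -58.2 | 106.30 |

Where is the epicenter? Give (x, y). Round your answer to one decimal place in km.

(-20.3, -82.0)

Circle about each station: (x − 53.5)² + (y − 107.2)² = 203.08²; (x + 102.4)² + (y + 73.9)² = 82.50²; (x − 83.3)² + (y + 58.2)² = 106.30².
Subtracting the A equation from the B and C equations removes the quadratic terms:
-311.8 x − 362.2 y = 36028.12
59.6 x − 330.8 y = 25913.84
Solving the 2×2 system: x ≈ -20.3, y ≈ -82.0 km.
Check against A (with the unrounded x, y): √((x − 53.5)²+(y − 107.2)²) = 203.08 ≈ 203.08 km. ✓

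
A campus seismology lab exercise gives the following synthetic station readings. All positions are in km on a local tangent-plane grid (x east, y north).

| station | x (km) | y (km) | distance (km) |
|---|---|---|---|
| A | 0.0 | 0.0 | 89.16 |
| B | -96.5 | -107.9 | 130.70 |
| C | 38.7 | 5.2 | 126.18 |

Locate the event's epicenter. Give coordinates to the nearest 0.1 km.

Circle about each station: x² + y² = 89.16²; (x + 96.5)² + (y + 107.9)² = 130.70²; (x − 38.7)² + (y − 5.2)² = 126.18².
Subtracting the A equation from the B and C equations removes the quadratic terms:
-193.0 x − 215.8 y = 11821.68
77.4 x + 10.4 y = -6447.16
Solving the 2×2 system: x ≈ -86.3, y ≈ 22.4 km.

(-86.3, 22.4)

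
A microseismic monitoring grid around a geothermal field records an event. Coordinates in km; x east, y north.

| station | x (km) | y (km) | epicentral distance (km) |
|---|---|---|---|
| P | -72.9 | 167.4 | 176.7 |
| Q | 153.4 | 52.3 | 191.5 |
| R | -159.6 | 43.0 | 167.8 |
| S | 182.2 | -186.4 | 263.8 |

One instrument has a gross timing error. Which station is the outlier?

Solve using three stations at a time. Using P, R, S (subtract circle equations pairwise → linear system) gives (x, y) ≈ (4.6, 8.6).
Distances from that point to each station vs reported:
  P: calculated 176.7 vs reported 176.7 → residual 0.0 km
  Q: calculated 155.1 vs reported 191.5 → residual 36.4 km
  R: calculated 167.8 vs reported 167.8 → residual 0.0 km
  S: calculated 263.8 vs reported 263.8 → residual 0.0 km
P, R, S are mutually consistent (residuals ≈ 0); Q is off by 36.4 km.

Q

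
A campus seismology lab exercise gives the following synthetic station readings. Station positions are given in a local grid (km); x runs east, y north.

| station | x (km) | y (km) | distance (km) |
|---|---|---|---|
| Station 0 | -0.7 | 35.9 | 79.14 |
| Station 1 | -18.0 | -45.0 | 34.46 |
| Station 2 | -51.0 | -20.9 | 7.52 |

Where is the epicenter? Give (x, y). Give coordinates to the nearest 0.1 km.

Circle about each station: (x + 0.7)² + (y − 35.9)² = 79.14²; (x + 18.0)² + (y + 45.0)² = 34.46²; (x + 51.0)² + (y + 20.9)² = 7.52².
Subtracting the Station 0 equation from the Station 1 and Station 2 equations removes the quadratic terms:
-34.6 x − 161.8 y = 6135.35
-100.6 x − 113.6 y = 7955.10
Solving the 2×2 system: x ≈ -47.8, y ≈ -27.7 km.
Check against Station 0 (with the unrounded x, y): √((x + 0.7)²+(y − 35.9)²) = 79.14 ≈ 79.14 km. ✓

x ≈ -47.8 km, y ≈ -27.7 km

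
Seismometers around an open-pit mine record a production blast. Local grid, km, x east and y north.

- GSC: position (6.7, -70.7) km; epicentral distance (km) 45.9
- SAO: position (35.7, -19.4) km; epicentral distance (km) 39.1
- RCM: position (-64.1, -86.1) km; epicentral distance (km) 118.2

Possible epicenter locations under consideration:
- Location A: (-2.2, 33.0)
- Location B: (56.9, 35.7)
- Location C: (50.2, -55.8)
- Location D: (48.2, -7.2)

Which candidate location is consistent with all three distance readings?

Location C

For each candidate, compare |candidate − station| to the reported distance:
Location A: residuals GSC 58.2, SAO 25.6, RCM 16.0 → max 58.2 km
Location B: residuals GSC 71.7, SAO 19.9, RCM 53.5 → max 71.7 km
Location C: residuals GSC 0.1, SAO 0.1, RCM 0.0 → max 0.1 km
Location D: residuals GSC 30.0, SAO 21.6, RCM 19.0 → max 30.0 km
Only Location C has all residuals ≈ 0.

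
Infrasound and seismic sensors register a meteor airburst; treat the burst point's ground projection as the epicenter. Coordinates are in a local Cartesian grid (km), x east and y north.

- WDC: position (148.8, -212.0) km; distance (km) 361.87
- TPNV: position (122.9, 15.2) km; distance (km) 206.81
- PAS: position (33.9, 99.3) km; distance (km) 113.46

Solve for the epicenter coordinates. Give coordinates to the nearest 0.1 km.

-76.1 km east, 71.5 km north

Circle about each station: (x − 148.8)² + (y + 212.0)² = 361.87²; (x − 122.9)² + (y − 15.2)² = 206.81²; (x − 33.9)² + (y − 99.3)² = 113.46².
Subtracting the WDC equation from the TPNV and PAS equations removes the quadratic terms:
-51.8 x + 454.4 y = 36429.53
-229.8 x + 622.6 y = 62000.99
Solving the 2×2 system: x ≈ -76.1, y ≈ 71.5 km.
Check against WDC (with the unrounded x, y): √((x − 148.8)²+(y + 212.0)²) = 361.87 ≈ 361.87 km. ✓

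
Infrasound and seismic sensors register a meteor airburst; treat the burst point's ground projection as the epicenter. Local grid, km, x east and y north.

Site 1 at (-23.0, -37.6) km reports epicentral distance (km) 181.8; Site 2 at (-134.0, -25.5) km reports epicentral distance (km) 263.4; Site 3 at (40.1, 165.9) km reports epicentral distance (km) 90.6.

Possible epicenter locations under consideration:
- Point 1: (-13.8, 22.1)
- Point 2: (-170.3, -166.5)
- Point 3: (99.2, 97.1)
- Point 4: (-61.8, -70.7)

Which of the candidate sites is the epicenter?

For each candidate, compare |candidate − station| to the reported distance:
Point 1: residuals Site 1 121.4, Site 2 134.1, Site 3 63.0 → max 134.1 km
Point 2: residuals Site 1 13.9, Site 2 117.8, Site 3 302.8 → max 302.8 km
Point 3: residuals Site 1 0.1, Site 2 0.1, Site 3 0.1 → max 0.1 km
Point 4: residuals Site 1 130.8, Site 2 178.2, Site 3 167.0 → max 178.2 km
Only Point 3 has all residuals ≈ 0.

Point 3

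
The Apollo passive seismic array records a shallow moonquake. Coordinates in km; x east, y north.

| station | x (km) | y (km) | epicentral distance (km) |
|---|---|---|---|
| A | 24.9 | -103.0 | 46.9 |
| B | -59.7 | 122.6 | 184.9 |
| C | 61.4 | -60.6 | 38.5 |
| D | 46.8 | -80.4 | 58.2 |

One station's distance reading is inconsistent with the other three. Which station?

Solve using three stations at a time. Using B, C, D (subtract circle equations pairwise → linear system) gives (x, y) ≈ (54.6, -22.7).
Distances from that point to each station vs reported:
  A: calculated 85.6 vs reported 46.9 → residual 38.7 km
  B: calculated 184.9 vs reported 184.9 → residual 0.0 km
  C: calculated 38.5 vs reported 38.5 → residual 0.0 km
  D: calculated 58.2 vs reported 58.2 → residual 0.0 km
B, C, D are mutually consistent (residuals ≈ 0); A is off by 38.7 km.

A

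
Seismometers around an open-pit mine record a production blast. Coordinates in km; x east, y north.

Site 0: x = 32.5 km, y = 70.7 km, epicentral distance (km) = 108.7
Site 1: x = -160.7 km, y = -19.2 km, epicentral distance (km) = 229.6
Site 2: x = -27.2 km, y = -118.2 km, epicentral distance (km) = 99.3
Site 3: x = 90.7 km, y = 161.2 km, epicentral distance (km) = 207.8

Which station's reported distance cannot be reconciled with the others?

Site 1

Solve using three stations at a time. Using Site 0, Site 2, Site 3 (subtract circle equations pairwise → linear system) gives (x, y) ≈ (31.7, -38.1).
Distances from that point to each station vs reported:
  Site 0: calculated 108.8 vs reported 108.7 → residual 0.1 km
  Site 1: calculated 193.3 vs reported 229.6 → residual 36.3 km
  Site 2: calculated 99.4 vs reported 99.3 → residual 0.1 km
  Site 3: calculated 207.9 vs reported 207.8 → residual 0.1 km
Site 0, Site 2, Site 3 are mutually consistent (residuals ≈ 0); Site 1 is off by 36.3 km.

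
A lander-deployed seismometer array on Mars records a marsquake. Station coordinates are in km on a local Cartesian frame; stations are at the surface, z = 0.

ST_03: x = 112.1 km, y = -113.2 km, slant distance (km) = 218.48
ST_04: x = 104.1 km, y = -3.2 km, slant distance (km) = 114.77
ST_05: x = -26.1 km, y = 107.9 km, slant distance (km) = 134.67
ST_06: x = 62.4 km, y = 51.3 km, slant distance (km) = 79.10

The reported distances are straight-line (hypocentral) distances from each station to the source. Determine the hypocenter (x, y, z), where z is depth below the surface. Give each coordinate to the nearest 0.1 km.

(97.1, 98.1, 53.5)

Each station gives a sphere (x−x_i)² + (y−y_i)² + z² = d_i² (stations at z=0).
Subtracting the ST_03 sphere from ST_04 and ST_05: z² cancels, leaving linear equations in x and y:
-16.0 x + 220.0 y = 20027.76
-276.4 x + 442.2 y = 16540.47
Solving: x ≈ 97.098, y ≈ 98.097 km (keep extra digits for the depth step; rounded: 97.1, 98.1).
Then from the ST_03 sphere: z² = 218.48² − (x − 112.1)² − (y + 113.2)² with x = 97.098, y = 98.097, so z ≈ 53.498 ≈ 53.5 km.
Check against ST_06 (with the unrounded solution): distance 79.09 ≈ 79.10 km. ✓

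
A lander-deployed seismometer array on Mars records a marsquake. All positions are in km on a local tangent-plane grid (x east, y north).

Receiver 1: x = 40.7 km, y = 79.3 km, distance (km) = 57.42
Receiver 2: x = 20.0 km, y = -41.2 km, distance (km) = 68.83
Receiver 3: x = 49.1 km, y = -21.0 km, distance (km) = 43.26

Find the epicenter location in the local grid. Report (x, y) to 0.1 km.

Circle about each station: (x − 40.7)² + (y − 79.3)² = 57.42²; (x − 20.0)² + (y + 41.2)² = 68.83²; (x − 49.1)² + (y + 21.0)² = 43.26².
Subtracting the Receiver 1 equation from the Receiver 2 and Receiver 3 equations removes the quadratic terms:
-41.4 x − 241.0 y = -7288.05
16.8 x − 200.6 y = -3667.54
Solving the 2×2 system: x ≈ 46.8, y ≈ 22.2 km.
Check against Receiver 1 (with the unrounded x, y): √((x − 40.7)²+(y − 79.3)²) = 57.42 ≈ 57.42 km. ✓

46.8 km east, 22.2 km north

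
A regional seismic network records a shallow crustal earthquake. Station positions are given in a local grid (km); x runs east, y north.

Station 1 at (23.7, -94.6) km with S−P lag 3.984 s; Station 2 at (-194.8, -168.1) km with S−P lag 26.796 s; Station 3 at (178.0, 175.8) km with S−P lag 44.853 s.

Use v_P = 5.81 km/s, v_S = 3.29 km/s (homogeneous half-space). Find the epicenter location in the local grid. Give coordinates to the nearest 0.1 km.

1.4 km east, -115.0 km north

Distance from S−P lag: d = Δt · v_P v_S / (v_P − v_S) = Δt · (5.81·3.29)/(5.81−3.29) ≈ 7.5853·Δt.
So d_Station 1 = 30.22, d_Station 2 = 203.26, d_Station 3 = 340.22 km.
Circle about each station: (x − 23.7)² + (y + 94.6)² = 30.22²; (x + 194.8)² + (y + 168.1)² = 203.26²; (x − 178.0)² + (y − 175.8)² = 340.22².
Subtracting pairs of circle equations eliminates x²+y² and gives linear equations (the radical axes):
-437.0 x − 147.0 y = 16292.42
308.6 x + 540.8 y = -61757.61
Solving the 2×2 system: x ≈ 1.4, y ≈ -115.0 km.
Check against Station 1 (with the unrounded x, y): √((x − 23.7)²+(y + 94.6)²) = 30.22 ≈ 30.22 km. ✓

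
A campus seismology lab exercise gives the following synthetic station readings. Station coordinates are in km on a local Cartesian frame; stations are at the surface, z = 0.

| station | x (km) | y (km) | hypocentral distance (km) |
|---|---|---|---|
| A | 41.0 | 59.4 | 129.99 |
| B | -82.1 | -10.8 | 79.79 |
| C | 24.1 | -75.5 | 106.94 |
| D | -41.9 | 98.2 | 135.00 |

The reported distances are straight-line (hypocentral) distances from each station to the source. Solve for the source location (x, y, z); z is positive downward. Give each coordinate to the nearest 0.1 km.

Each station gives a sphere (x−x_i)² + (y−y_i)² + z² = d_i² (stations at z=0).
Subtracting the A sphere from B and C: z² cancels, leaving linear equations in x and y:
-246.2 x − 140.4 y = 12178.65
-33.8 x − 269.8 y = 6532.94
Solving: x ≈ -38.401, y ≈ -19.403 km (keep extra digits for the depth step; rounded: -38.4, -19.4).
Then from the A sphere: z² = 129.99² − (x − 41.0)² − (y − 59.4)² with x = -38.401, y = -19.403, so z ≈ 66.204 ≈ 66.2 km.

x ≈ -38.4 km, y ≈ -19.4 km, depth ≈ 66.2 km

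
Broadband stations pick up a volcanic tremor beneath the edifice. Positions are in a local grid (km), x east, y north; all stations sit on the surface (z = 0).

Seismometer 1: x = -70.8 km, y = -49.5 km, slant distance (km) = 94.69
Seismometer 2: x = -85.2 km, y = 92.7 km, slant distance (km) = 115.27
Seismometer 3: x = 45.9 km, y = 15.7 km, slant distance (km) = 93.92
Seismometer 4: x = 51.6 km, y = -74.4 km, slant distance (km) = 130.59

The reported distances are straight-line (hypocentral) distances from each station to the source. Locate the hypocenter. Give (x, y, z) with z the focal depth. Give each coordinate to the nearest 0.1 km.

Each station gives a sphere (x−x_i)² + (y−y_i)² + z² = d_i² (stations at z=0).
Subtracting the Seismometer 1 sphere from Seismometer 2 and Seismometer 3: z² cancels, leaving linear equations in x and y:
-28.8 x + 284.4 y = 4068.46
233.4 x + 130.4 y = -4964.36
Solving: x ≈ -27.695, y ≈ 11.501 km (keep extra digits for the depth step; rounded: -27.7, 11.5).
Then from the Seismometer 1 sphere: z² = 94.69² − (x + 70.8)² − (y + 49.5)² with x = -27.695, y = 11.501, so z ≈ 58.198 ≈ 58.2 km.
Check against Seismometer 4 (with the unrounded solution): distance 130.59 ≈ 130.59 km. ✓

(-27.7, 11.5, 58.2)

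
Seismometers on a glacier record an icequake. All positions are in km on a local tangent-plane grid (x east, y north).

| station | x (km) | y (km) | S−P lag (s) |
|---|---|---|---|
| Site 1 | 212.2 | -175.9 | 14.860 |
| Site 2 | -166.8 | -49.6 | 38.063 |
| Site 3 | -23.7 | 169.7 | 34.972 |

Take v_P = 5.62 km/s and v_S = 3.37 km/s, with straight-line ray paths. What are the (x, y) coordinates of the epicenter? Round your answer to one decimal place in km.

Distance from S−P lag: d = Δt · v_P v_S / (v_P − v_S) = Δt · (5.62·3.37)/(5.62−3.37) ≈ 8.4175·Δt.
So d_Site 1 = 125.08, d_Site 2 = 320.40, d_Site 3 = 294.38 km.
Circle about each station: (x − 212.2)² + (y + 175.9)² = 125.08²; (x + 166.8)² + (y + 49.6)² = 320.40²; (x + 23.7)² + (y − 169.7)² = 294.38².
Subtracting the Site 1 equation from the Site 2 and Site 3 equations removes the quadratic terms:
-758.0 x + 252.6 y = -132698.40
-471.8 x + 691.2 y = -117624.45
Solving the 2×2 system: x ≈ 153.2, y ≈ -65.6 km.

153.2 km east, -65.6 km north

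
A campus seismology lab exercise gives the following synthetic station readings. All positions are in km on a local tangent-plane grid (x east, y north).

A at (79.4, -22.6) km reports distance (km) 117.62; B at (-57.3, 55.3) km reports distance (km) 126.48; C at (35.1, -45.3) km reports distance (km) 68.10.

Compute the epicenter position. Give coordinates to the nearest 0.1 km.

-29.1 km east, -68.0 km north

Circle about each station: (x − 79.4)² + (y + 22.6)² = 117.62²; (x + 57.3)² + (y − 55.3)² = 126.48²; (x − 35.1)² + (y + 45.3)² = 68.10².
Subtracting pairs of circle equations eliminates x²+y² and gives linear equations (the radical axes):
-273.4 x + 155.8 y = -2636.47
-88.6 x − 45.4 y = 5665.83
Solving the 2×2 system: x ≈ -29.1, y ≈ -68.0 km.
Check against A (with the unrounded x, y): √((x − 79.4)²+(y + 22.6)²) = 117.62 ≈ 117.62 km. ✓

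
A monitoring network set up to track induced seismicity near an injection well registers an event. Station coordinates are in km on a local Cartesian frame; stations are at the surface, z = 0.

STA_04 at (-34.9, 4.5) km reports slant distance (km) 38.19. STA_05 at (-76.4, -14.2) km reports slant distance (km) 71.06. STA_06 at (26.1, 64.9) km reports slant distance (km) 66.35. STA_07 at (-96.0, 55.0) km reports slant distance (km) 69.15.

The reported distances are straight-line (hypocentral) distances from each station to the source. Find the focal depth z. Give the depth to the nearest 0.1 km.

Each station gives a sphere (x−x_i)² + (y−y_i)² + z² = d_i² (stations at z=0).
Subtracting the STA_04 sphere from STA_05 and STA_06: z² cancels, leaving linear equations in x and y:
-83.0 x − 37.4 y = 1209.29
122.0 x + 120.8 y = 711.11
Solving: x ≈ -31.605, y ≈ 37.806 km (keep extra digits for the depth step; rounded: -31.6, 37.8).
Then from the STA_04 sphere: z² = 38.19² − (x + 34.9)² − (y − 4.5)² with x = -31.605, y = 37.806, so z ≈ 18.394 ≈ 18.4 km.

z ≈ 18.4 km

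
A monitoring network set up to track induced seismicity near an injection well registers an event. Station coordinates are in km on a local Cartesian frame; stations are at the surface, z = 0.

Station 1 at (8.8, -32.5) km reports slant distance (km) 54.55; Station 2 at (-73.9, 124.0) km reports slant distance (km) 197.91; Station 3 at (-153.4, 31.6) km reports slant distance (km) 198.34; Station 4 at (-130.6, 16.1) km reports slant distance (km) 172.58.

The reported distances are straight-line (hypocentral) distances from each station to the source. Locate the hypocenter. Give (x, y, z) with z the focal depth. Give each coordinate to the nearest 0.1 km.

x ≈ 24.2 km, y ≈ -39.9 km, depth ≈ 51.8 km

Each station gives a sphere (x−x_i)² + (y−y_i)² + z² = d_i² (stations at z=0).
Subtracting the Station 1 sphere from Station 2 and Station 3: z² cancels, leaving linear equations in x and y:
-165.4 x + 313.0 y = -16489.15
-324.4 x + 128.2 y = -12966.62
Solving: x ≈ 24.207, y ≈ -39.889 km (keep extra digits for the depth step; rounded: 24.2, -39.9).
Then from the Station 1 sphere: z² = 54.55² − (x − 8.8)² − (y + 32.5)² with x = 24.207, y = -39.889, so z ≈ 51.805 ≈ 51.8 km.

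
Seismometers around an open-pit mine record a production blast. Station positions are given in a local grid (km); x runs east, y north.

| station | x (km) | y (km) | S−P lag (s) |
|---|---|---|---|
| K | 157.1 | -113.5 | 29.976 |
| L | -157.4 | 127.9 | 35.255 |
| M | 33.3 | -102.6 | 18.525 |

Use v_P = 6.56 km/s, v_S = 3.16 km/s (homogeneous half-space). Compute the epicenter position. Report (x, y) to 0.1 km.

Distance from S−P lag: d = Δt · v_P v_S / (v_P − v_S) = Δt · (6.56·3.16)/(6.56−3.16) ≈ 6.0969·Δt.
So d_K = 182.76, d_L = 214.95, d_M = 112.95 km.
Circle about each station: (x − 157.1)² + (y + 113.5)² = 182.76²; (x + 157.4)² + (y − 127.9)² = 214.95²; (x − 33.3)² + (y + 102.6)² = 112.95².
Subtracting the K equation from the L and M equations removes the quadratic terms:
-629.0 x + 482.8 y = -9231.77
-247.6 x + 21.8 y = -5283.49
Solving the 2×2 system: x ≈ 22.2, y ≈ 9.8 km.

22.2 km east, 9.8 km north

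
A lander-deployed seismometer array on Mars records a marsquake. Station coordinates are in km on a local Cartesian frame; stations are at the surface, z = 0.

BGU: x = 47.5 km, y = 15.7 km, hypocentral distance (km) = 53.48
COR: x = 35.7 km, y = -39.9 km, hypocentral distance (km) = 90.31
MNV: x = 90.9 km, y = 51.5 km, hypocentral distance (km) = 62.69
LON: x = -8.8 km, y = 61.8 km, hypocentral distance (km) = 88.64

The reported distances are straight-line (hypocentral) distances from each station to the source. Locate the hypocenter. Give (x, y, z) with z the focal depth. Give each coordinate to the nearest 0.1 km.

Each station gives a sphere (x−x_i)² + (y−y_i)² + z² = d_i² (stations at z=0).
Subtracting the BGU sphere from COR and MNV: z² cancels, leaving linear equations in x and y:
-23.6 x − 111.2 y = -4932.03
86.8 x + 71.6 y = 7342.39
Solving: x ≈ 58.191, y ≈ 32.003 km (keep extra digits for the depth step; rounded: 58.2, 32.0).
Then from the BGU sphere: z² = 53.48² − (x − 47.5)² − (y − 15.7)² with x = 58.191, y = 32.003, so z ≈ 49.800 ≈ 49.8 km.

(58.2, 32.0, 49.8)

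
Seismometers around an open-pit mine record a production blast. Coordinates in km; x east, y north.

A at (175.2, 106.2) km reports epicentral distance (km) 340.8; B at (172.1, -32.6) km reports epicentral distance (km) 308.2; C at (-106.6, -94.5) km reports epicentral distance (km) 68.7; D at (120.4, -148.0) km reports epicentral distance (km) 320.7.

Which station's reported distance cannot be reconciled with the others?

D

Solve using three stations at a time. Using A, B, C (subtract circle equations pairwise → linear system) gives (x, y) ≈ (-136.1, -32.5).
Distances from that point to each station vs reported:
  A: calculated 340.8 vs reported 340.8 → residual 0.0 km
  B: calculated 308.2 vs reported 308.2 → residual 0.0 km
  C: calculated 68.7 vs reported 68.7 → residual 0.0 km
  D: calculated 281.3 vs reported 320.7 → residual 39.4 km
A, B, C are mutually consistent (residuals ≈ 0); D is off by 39.4 km.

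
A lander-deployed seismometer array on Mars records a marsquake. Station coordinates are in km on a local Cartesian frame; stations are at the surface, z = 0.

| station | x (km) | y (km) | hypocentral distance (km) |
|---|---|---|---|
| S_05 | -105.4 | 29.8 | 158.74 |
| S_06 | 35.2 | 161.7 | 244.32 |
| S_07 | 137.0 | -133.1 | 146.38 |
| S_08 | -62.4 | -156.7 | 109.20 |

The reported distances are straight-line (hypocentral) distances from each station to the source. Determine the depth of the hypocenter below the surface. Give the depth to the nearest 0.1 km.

Each station gives a sphere (x−x_i)² + (y−y_i)² + z² = d_i² (stations at z=0).
Subtracting the S_05 sphere from S_06 and S_07: z² cancels, leaving linear equations in x and y:
281.2 x + 263.8 y = -19105.14
484.8 x − 325.8 y = 28258.69
Solving: x ≈ 5.604, y ≈ -78.397 km (keep extra digits for the depth step; rounded: 5.6, -78.4).
Then from the S_05 sphere: z² = 158.74² − (x + 105.4)² − (y − 29.8)² with x = 5.604, y = -78.397, so z ≈ 34.204 ≈ 34.2 km.

z ≈ 34.2 km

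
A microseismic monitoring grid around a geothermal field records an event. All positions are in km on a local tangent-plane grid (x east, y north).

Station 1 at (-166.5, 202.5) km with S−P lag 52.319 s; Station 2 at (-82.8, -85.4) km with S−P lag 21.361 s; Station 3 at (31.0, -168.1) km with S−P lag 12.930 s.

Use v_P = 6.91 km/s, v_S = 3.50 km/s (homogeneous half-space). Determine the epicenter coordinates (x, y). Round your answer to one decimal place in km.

x ≈ 68.7 km, y ≈ -84.5 km

Distance from S−P lag: d = Δt · v_P v_S / (v_P − v_S) = Δt · (6.91·3.50)/(6.91−3.50) ≈ 7.0924·Δt.
So d_Station 1 = 371.07, d_Station 2 = 151.50, d_Station 3 = 91.70 km.
Circle about each station: (x + 166.5)² + (y − 202.5)² = 371.07²; (x + 82.8)² + (y + 85.4)² = 151.50²; (x − 31.0)² + (y + 168.1)² = 91.70².
Subtracting the Station 1 equation from the Station 2 and Station 3 equations removes the quadratic terms:
167.4 x − 575.8 y = 60161.19
395.0 x − 741.2 y = 89774.16
Solving the 2×2 system: x ≈ 68.7, y ≈ -84.5 km.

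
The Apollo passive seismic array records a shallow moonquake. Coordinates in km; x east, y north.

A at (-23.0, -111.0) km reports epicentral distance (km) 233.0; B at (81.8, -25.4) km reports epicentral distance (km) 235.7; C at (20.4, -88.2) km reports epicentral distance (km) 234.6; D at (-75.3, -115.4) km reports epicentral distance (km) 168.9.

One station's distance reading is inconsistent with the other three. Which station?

Solve using three stations at a time. Using A, B, C (subtract circle equations pairwise → linear system) gives (x, y) ≈ (-116.1, 102.6).
Distances from that point to each station vs reported:
  A: calculated 233.0 vs reported 233.0 → residual 0.0 km
  B: calculated 235.7 vs reported 235.7 → residual 0.0 km
  C: calculated 234.6 vs reported 234.6 → residual 0.0 km
  D: calculated 221.8 vs reported 168.9 → residual 52.9 km
A, B, C are mutually consistent (residuals ≈ 0); D is off by 52.9 km.

D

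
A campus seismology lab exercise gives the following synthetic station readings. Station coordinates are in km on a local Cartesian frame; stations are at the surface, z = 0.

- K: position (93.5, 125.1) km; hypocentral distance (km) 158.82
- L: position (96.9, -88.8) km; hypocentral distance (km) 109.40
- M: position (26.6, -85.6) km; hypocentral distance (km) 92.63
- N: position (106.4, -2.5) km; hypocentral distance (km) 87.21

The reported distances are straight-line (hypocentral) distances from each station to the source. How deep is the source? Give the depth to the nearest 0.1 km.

Each station gives a sphere (x−x_i)² + (y−y_i)² + z² = d_i² (stations at z=0).
Subtracting the K sphere from L and M: z² cancels, leaving linear equations in x and y:
6.8 x − 427.8 y = 6138.22
-133.8 x − 421.4 y = 286.14
Solving: x ≈ 40.999, y ≈ -13.697 km (keep extra digits for the depth step; rounded: 41.0, -13.7).
Then from the K sphere: z² = 158.82² − (x − 93.5)² − (y − 125.1)² with x = 40.999, y = -13.697, so z ≈ 56.594 ≈ 56.6 km.
Check against N (with the unrounded solution): distance 87.21 ≈ 87.21 km. ✓

z ≈ 56.6 km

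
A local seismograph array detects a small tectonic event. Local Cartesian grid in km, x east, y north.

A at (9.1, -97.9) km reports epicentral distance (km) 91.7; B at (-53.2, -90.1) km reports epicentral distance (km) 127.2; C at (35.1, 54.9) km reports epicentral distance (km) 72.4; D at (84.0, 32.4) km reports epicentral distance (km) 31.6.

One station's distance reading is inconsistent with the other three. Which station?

Solve using three stations at a time. Using A, B, C (subtract circle equations pairwise → linear system) gives (x, y) ≈ (50.1, -15.9).
Distances from that point to each station vs reported:
  A: calculated 91.7 vs reported 91.7 → residual 0.0 km
  B: calculated 127.2 vs reported 127.2 → residual 0.0 km
  C: calculated 72.4 vs reported 72.4 → residual 0.0 km
  D: calculated 59.0 vs reported 31.6 → residual 27.4 km
A, B, C are mutually consistent (residuals ≈ 0); D is off by 27.4 km.

D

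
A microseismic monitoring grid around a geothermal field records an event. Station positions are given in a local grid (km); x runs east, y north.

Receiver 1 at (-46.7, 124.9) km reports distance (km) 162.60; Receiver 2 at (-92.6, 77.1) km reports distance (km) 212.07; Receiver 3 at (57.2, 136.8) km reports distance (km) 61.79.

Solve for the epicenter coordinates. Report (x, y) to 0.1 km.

115.7 km east, 116.9 km north

Circle about each station: (x + 46.7)² + (y − 124.9)² = 162.60²; (x + 92.6)² + (y − 77.1)² = 212.07²; (x − 57.2)² + (y − 136.8)² = 61.79².
Subtracting the Receiver 1 equation from the Receiver 2 and Receiver 3 equations removes the quadratic terms:
-91.8 x − 95.6 y = -21796.65
207.8 x + 23.8 y = 26825.94
Solving the 2×2 system: x ≈ 115.7, y ≈ 116.9 km.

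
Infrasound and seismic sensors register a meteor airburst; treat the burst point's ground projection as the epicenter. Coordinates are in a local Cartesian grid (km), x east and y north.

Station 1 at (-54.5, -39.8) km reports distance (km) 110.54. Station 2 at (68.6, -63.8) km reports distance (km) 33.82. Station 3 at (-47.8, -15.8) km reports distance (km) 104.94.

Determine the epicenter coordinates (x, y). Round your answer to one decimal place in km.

Circle about each station: (x + 54.5)² + (y + 39.8)² = 110.54²; (x − 68.6)² + (y + 63.8)² = 33.82²; (x + 47.8)² + (y + 15.8)² = 104.94².
Subtracting pairs of circle equations eliminates x²+y² and gives linear equations (the radical axes):
246.2 x − 48.0 y = 15297.41
13.4 x + 48.0 y = -813.12
Solving the 2×2 system: x ≈ 55.8, y ≈ -32.5 km.

(55.8, -32.5)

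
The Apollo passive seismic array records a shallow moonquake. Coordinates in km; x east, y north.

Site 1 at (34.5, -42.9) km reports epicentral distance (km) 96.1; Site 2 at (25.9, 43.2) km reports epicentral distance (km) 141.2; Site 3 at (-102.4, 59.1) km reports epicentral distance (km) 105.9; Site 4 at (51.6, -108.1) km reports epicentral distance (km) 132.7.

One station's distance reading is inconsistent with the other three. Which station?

Site 2

Solve using three stations at a time. Using Site 1, Site 3, Site 4 (subtract circle equations pairwise → linear system) gives (x, y) ≈ (-61.6, -38.7).
Distances from that point to each station vs reported:
  Site 1: calculated 96.2 vs reported 96.1 → residual 0.1 km
  Site 2: calculated 119.9 vs reported 141.2 → residual 21.3 km
  Site 3: calculated 106.0 vs reported 105.9 → residual 0.1 km
  Site 4: calculated 132.8 vs reported 132.7 → residual 0.1 km
Site 1, Site 3, Site 4 are mutually consistent (residuals ≈ 0); Site 2 is off by 21.3 km.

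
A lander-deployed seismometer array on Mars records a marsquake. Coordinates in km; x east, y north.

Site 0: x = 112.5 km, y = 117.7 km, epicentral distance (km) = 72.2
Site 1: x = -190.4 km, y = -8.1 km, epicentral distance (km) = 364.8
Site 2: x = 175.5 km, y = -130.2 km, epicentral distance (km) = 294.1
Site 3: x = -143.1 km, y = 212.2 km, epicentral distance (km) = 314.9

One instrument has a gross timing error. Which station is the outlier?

Site 1

Solve using three stations at a time. Using Site 0, Site 2, Site 3 (subtract circle equations pairwise → linear system) gives (x, y) ≈ (168.1, 163.8).
Distances from that point to each station vs reported:
  Site 0: calculated 72.2 vs reported 72.2 → residual 0.0 km
  Site 1: calculated 397.5 vs reported 364.8 → residual 32.7 km
  Site 2: calculated 294.1 vs reported 294.1 → residual 0.0 km
  Site 3: calculated 314.9 vs reported 314.9 → residual 0.0 km
Site 0, Site 2, Site 3 are mutually consistent (residuals ≈ 0); Site 1 is off by 32.7 km.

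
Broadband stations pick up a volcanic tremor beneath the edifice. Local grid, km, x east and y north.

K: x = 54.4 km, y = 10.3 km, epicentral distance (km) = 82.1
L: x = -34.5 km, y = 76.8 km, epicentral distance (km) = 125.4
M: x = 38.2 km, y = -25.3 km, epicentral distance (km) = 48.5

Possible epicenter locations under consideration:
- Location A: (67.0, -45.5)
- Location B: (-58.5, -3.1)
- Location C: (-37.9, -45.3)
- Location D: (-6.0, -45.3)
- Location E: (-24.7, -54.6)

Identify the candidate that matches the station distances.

Location D

For each candidate, compare |candidate − station| to the reported distance:
Location A: residuals K 24.9, L 33.5, M 13.3 → max 33.5 km
Location B: residuals K 31.6, L 42.0, M 50.7 → max 50.7 km
Location C: residuals K 25.7, L 3.3, M 30.2 → max 30.2 km
Location D: residuals K 0.0, L 0.0, M 0.0 → max 0.0 km
Location E: residuals K 20.2, L 6.4, M 20.9 → max 20.9 km
Only Location D has all residuals ≈ 0.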